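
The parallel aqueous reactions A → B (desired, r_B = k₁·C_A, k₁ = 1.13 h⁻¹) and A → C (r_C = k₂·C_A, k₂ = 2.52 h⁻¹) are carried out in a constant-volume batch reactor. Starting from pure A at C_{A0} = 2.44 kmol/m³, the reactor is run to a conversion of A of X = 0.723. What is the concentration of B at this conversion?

C_A = C_{A0}(1−X) = 0.6759 kmol/m³.
Both paths are first order in A, so the instantaneous fraction to B is constant: dC_B/d(−C_A) = k₁/(k₁+k₂) = 0.3096.
C_B = 0.3096·(C_{A0}−C_A) = 0.3096×1.764 = 0.546 kmol/m³.

0.546 kmol/m³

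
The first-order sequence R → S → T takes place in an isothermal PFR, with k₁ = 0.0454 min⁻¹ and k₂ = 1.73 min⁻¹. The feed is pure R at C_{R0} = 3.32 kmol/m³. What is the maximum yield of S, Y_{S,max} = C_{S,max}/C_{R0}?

For a first-order series the maximum intermediate yield is C_{S,max}/C_{R0} = (k₁/k₂)^[k₂/(k₂−k₁)].
= (0.0454/1.73)^(1.73/(1.73−0.0454)) = (0.02624)^(1.027) = 0.02379.

0.0238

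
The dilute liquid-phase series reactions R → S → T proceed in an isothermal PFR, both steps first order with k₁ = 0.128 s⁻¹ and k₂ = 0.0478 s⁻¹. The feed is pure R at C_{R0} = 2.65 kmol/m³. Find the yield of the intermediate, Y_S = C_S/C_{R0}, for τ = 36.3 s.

0.266

For first-order series with pure R initially, C_S(τ) = k₁C_{R0}/(k₂−k₁)·(e^(−k₁τ) − e^(−k₂τ)).
e^(−k₁τ) = e^(−0.128×36.3) = e^(−4.646) = 0.009596; e^(−k₂τ) = e^(−1.735) = 0.1764.
C_S = 0.128×2.65/(0.0478−0.128) × (0.009596−0.1764) = (-4.229)×(-0.1668) = 0.7054 kmol/m³.
Y_S = C_S/C_{R0} = 0.7054/2.65 = 0.266.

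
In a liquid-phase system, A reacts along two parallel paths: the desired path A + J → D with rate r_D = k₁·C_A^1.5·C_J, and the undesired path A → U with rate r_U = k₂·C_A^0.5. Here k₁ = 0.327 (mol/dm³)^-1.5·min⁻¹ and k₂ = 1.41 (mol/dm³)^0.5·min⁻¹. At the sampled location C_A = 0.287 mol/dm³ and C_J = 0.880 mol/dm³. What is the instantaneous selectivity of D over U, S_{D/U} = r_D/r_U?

0.0586

S_{D/U} = r_D/r_U = (k₁·C_A^1.5·C_J)/(k₂·C_A^0.5) = (k₁/k₂)·C_A·C_J.
= (0.327×0.2870^1.5×0.8800) / (1.41×0.2870^0.5) = 0.04424/0.7554 = 0.0586.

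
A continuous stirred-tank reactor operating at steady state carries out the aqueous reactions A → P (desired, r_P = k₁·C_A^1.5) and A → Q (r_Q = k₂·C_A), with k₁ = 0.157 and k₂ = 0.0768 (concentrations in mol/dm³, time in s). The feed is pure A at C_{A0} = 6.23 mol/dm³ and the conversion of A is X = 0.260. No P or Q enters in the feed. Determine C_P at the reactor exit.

1.32 mol/dm³

Exit C_A = C_{A0}(1−X) = 6.23×0.740 = 4.610 mol/dm³.
Rates in a CSTR are evaluated at the outlet concentration: r_P = 0.157×4.610^1.5 = 1.554, r_Q = 0.0768×4.610 = 0.3541.
Fraction of consumed A going to P: r_P/(r_P+r_Q) = 0.8144.
C_P = 0.8144·C_{A0}·X = 0.8144×6.23×0.260 = 1.32 mol/dm³.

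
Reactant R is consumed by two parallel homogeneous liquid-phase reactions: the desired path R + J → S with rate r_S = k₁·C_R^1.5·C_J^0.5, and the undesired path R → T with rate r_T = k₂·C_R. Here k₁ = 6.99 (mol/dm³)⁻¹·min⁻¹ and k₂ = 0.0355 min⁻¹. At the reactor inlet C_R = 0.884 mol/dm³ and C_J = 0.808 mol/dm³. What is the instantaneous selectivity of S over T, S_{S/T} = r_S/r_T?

166

S_{S/T} = r_S/r_T = (k₁·C_R^1.5·C_J^0.5)/(k₂·C_R) = (k₁/k₂)·C_R^0.5·C_J^0.5.
= (6.99×0.8840^1.5×0.8080^0.5) / (0.0355×0.8840) = 5.222/0.03138 = 166.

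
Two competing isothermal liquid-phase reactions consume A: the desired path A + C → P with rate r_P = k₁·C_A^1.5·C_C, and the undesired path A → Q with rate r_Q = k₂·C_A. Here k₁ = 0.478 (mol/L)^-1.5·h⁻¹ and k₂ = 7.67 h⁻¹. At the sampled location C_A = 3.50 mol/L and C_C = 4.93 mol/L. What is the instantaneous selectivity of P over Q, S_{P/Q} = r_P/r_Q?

S_{P/Q} = r_P/r_Q = (k₁·C_A^1.5·C_C)/(k₂·C_A) = (k₁/k₂)·C_A^0.5·C_C.
= (0.478×3.500^1.5×4.930) / (7.67×3.500) = 15.43/26.84 = 0.575.

0.575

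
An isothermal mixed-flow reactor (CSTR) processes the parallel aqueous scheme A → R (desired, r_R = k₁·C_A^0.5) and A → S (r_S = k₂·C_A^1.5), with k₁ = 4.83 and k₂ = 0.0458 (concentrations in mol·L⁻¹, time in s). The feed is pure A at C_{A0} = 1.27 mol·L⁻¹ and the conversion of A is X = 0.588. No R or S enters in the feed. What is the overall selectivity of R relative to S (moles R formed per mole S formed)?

Exit C_A = C_{A0}(1−X) = 1.27×0.412 = 0.5232 mol·L⁻¹.
A CSTR operates uniformly at the exit composition, giving r_R = 3.494 and r_S = 0.01733 (each k·C_A^n at C_A = 0.5232).
Overall selectivity = C_R/C_S = r_Rτ/(r_Sτ) = r_R/r_S = 202.

202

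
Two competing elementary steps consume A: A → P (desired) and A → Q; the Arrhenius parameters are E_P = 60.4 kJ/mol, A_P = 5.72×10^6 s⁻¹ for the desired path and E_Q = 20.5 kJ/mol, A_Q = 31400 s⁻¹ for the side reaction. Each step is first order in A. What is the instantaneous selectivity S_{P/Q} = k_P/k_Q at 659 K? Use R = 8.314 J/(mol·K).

Since both paths have the same order in A, the concentration cancels and S_{P/Q} = k_P/k_Q = (A_P/A_Q)·exp[(E_Q−E_P)/(RT)].
(E_Q−E_P)/(RT) = (20.5−60.4)×10³/(8.314×659) = -39900/5479 = -7.282.
k_P/k_Q = (5.72×10^6/31400)·exp(-7.282) = 182.2 × 6.875×10^-4 = 0.125.
Since E_P > E_Q, raising the temperature improves selectivity toward P.

0.125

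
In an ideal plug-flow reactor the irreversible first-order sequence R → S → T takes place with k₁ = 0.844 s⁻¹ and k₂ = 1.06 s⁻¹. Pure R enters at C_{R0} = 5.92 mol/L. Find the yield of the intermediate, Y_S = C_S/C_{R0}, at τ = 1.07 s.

Solving the coupled first-order balances gives C_S(τ) = [k₁/(k₂−k₁)]·C_{R0}·(e^(−k₁τ) − e^(−k₂τ)).
e^(−k₁τ) = e^(−0.844×1.07) = e^(−0.9031) = 0.4053; e^(−k₂τ) = e^(−1.134) = 0.3217.
C_S = 0.844×5.92/(1.06−0.844) × (0.4053−0.3217) = 23.13×0.08364 = 1.935 mol/L.
Y_S = C_S/C_{R0} = 1.935/5.92 = 0.327.

0.327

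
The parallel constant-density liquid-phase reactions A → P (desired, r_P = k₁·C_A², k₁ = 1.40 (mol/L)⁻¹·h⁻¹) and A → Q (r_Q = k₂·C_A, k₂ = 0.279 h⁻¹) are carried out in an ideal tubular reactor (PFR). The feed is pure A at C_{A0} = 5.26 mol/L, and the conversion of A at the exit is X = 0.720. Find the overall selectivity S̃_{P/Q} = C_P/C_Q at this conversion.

C_A = C_{A0}(1−X) = 1.473 mol/L.
Along a PFR/batch, dC_Q/dC_A = −r_Q/(r_P+r_Q) = −k₂/(k₂+k₁·C_A).
Integrating from C_{A0} to C_A: C_Q = (0.279/1.40)·ln[(0.279+1.40·5.26)/(0.279+1.40·1.47)] = 0.1993·ln(7.643/2.341) = 0.2358 mol/L.
Then C_P = (C_{A0}−C_A) − C_Q = 3.787 − 0.2358 = 3.551 mol/L.
S̃_{P/Q} = C_P/C_Q = 3.551/0.2358 = 15.1.

15.1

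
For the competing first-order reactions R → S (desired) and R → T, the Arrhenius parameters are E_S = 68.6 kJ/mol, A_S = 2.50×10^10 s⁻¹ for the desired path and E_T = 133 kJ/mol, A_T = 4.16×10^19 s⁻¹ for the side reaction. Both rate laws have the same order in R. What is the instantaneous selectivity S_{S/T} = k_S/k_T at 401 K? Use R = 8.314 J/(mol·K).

Since both paths have the same order in R, the concentration cancels and S_{S/T} = k_S/k_T = (A_S/A_T)·exp[(E_T−E_S)/(RT)].
(E_T−E_S)/(RT) = (133−68.6)×10³/(8.314×401) = 64400/3334 = 19.32.
k_S/k_T = (2.50×10^10/4.16×10^19)·exp(19.32) = 6.010×10^-10 × 2.450×10^8 = 0.147.

0.147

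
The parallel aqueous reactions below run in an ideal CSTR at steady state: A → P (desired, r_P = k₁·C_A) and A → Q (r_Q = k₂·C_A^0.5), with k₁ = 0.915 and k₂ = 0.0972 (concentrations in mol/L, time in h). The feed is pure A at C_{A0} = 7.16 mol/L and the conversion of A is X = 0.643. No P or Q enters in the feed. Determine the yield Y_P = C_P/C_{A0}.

Exit C_A = C_{A0}(1−X) = 7.16×0.357 = 2.556 mol/L.
In a CSTR the entire volume is at exit conditions, so r_P = 0.915×2.556 = 2.339 and r_Q = 0.0972×2.556^0.5 = 0.1554.
Fraction of consumed A going to P: r_P/(r_P+r_Q) = 0.9377.
C_P = 0.9377·C_{A0}·X = 0.9377×7.16×0.643 = 4.32 mol/L; Y_P = C_P/C_{A0} = 0.603.

0.603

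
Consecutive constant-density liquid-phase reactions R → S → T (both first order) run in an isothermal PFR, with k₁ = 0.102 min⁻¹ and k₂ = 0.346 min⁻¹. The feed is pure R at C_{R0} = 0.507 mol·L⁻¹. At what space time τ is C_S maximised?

5.01 min

Setting dC_S/dτ = 0 gives τ_opt = ln(k₂/k₁)/(k₂−k₁).
= ln(0.346/0.102)/(0.346−0.102) = ln(3.392)/0.2440 = 1.221/0.2440 = 5.01 min.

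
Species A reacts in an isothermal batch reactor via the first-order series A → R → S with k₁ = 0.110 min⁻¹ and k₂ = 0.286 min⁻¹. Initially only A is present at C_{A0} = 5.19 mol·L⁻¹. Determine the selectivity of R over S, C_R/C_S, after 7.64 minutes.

The intermediate concentration in a first-order A→B→C sequence is C_R = k₁C_{A0}(e^(−k₁t) − e^(−k₂t))/(k₂−k₁).
e^(−k₁t) = e^(−0.110×7.64) = e^(−0.8404) = 0.4315; e^(−k₂t) = e^(−2.185) = 0.1125.
C_R = 0.110×5.19/(0.286−0.110) × (0.4315−0.1125) = 3.244×0.3191 = 1.035 mol·L⁻¹.
C_A = C_{A0}e^(−k₁t) = 2.240 mol·L⁻¹, so C_S = C_{A0}−C_A−C_R = 1.915 mol·L⁻¹; C_R/C_S = 0.540.

0.540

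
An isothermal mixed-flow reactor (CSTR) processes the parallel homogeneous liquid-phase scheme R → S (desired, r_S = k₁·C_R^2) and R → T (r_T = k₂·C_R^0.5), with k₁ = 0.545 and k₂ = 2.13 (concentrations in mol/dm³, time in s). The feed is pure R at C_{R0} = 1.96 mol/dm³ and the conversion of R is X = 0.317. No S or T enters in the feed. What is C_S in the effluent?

0.176 mol/dm³

Exit C_R = C_{R0}(1−X) = 1.96×0.683 = 1.339 mol/dm³.
A CSTR operates uniformly at the exit composition, giving r_S = 0.9767 and r_T = 2.464 (each k·C_R^n at C_R = 1.339).
Fraction of consumed R going to S: r_S/(r_S+r_T) = 0.2838.
C_S = 0.2838·C_{R0}·X = 0.2838×1.96×0.317 = 0.176 mol/dm³.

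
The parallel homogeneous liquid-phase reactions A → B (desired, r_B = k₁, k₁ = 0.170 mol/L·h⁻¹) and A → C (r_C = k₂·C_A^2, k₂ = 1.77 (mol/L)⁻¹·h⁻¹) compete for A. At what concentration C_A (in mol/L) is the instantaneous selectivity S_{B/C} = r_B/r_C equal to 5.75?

0.129 mol/L

S_{B/C} = (k₁/k₂)·C_A^-2 ⇒ C_A = (S·k₂/k₁)^(-0.5).
= (5.75×1.77/0.170)^(-0.5) = (59.87)^(-0.5) = 0.129 mol/L.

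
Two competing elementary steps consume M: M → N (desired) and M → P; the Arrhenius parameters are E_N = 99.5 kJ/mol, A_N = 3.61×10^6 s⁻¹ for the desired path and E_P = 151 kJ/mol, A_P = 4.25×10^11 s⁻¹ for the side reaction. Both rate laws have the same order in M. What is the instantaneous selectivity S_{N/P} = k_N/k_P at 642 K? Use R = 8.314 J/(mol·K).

k_N/k_P = (A_N/A_P)·exp[−(E_N−E_P)/(RT)] = (A_N/A_P)·exp[(E_P−E_N)/(RT)].
(E_P−E_N)/(RT) = (151−99.5)×10³/(8.314×642) = 51500/5338 = 9.649.
k_N/k_P = (3.61×10^6/4.25×10^11)·exp(9.649) = 8.494×10^-6 × 15499 = 0.132.

0.132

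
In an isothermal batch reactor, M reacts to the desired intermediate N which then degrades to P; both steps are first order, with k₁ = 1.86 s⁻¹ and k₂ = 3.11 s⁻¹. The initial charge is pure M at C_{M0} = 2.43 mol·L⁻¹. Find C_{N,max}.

0.676 mol·L⁻¹

At the optimum, C_{N,max}/C_{M0} = (k₁/k₂)^[k₂/(k₂−k₁)].
= (1.86/3.11)^(3.11/(3.11−1.86)) = (0.5981)^(2.488) = 0.2783.
C_{N,max} = 0.2783×2.43 = 0.676 mol·L⁻¹.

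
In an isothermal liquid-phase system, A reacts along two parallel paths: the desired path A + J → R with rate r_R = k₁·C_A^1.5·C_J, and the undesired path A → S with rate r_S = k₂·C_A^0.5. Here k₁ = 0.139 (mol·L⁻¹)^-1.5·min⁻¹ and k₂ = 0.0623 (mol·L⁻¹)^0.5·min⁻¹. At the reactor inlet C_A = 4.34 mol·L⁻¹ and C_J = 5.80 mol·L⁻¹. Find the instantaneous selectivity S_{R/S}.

56.2

S_{R/S} = r_R/r_S = (k₁·C_A^1.5·C_J)/(k₂·C_A^0.5) = (k₁/k₂)·C_A·C_J.
= (0.139×4.340^1.5×5.800) / (0.0623×4.340^0.5) = 7.289/0.1298 = 56.2.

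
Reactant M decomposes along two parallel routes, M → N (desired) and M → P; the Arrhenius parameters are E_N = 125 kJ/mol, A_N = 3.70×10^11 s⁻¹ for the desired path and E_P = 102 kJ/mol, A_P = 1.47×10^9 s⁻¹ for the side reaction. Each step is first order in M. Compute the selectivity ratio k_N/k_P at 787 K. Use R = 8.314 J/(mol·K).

Since both paths have the same order in M, the concentration cancels and S_{N/P} = k_N/k_P = (A_N/A_P)·exp[(E_P−E_N)/(RT)].
(E_P−E_N)/(RT) = (102−125)×10³/(8.314×787) = -23000/6543 = -3.515.
k_N/k_P = (3.70×10^11/1.47×10^9)·exp(-3.515) = 251.7 × 0.02974 = 7.49.

7.49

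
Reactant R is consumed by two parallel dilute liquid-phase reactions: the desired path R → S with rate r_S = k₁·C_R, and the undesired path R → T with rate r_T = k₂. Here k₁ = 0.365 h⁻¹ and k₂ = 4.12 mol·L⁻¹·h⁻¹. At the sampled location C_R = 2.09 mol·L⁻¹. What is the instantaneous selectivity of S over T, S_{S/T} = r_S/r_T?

0.185

S_{S/T} = r_S/r_T = (k₁·C_R)/(k₂) = (k₁/k₂)·C_R.
= (0.365×2.090) / (4.12) = 0.7628/4.120 = 0.185.
Since the desired path is higher order in R, keeping C_R high (PFR or concentrated feed) favours S.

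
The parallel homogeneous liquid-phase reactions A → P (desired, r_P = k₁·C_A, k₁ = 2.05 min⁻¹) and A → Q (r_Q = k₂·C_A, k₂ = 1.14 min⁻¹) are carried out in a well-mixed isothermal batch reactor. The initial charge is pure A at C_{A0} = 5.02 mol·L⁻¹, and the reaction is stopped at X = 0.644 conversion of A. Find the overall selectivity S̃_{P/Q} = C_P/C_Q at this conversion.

C_A = C_{A0}(1−X) = 1.787 mol·L⁻¹.
Both paths are first order in A, so the instantaneous fraction to P is constant: dC_P/d(−C_A) = k₁/(k₁+k₂) = 0.6426.
C_P = 0.6426·(C_{A0}−C_A) = 0.6426×3.233 = 2.08 mol·L⁻¹.
C_Q = (C_{A0}−C_A)−C_P = 1.155 mol·L⁻¹; S̃_{P/Q} = 2.078/1.155 = 1.80.

1.80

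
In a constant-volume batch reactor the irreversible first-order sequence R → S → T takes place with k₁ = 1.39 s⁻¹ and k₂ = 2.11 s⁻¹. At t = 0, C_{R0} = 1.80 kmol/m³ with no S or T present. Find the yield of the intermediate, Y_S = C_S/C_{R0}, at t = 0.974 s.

For first-order series with pure R initially, C_S(t) = k₁C_{R0}/(k₂−k₁)·(e^(−k₁t) − e^(−k₂t)).
e^(−k₁t) = e^(−1.39×0.974) = e^(−1.354) = 0.2582; e^(−k₂t) = e^(−2.055) = 0.1281.
C_S = 1.39×1.80/(2.11−1.39) × (0.2582−0.1281) = 3.475×0.1302 = 0.4523 kmol/m³.
Y_S = C_S/C_{R0} = 0.4523/1.80 = 0.251.

0.251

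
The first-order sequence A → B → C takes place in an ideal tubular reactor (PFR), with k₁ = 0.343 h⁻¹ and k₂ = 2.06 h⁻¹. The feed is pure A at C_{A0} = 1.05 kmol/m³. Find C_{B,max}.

0.122 kmol/m³

Evaluating C_B at τ_opt = ln(k₂/k₁)/(k₂−k₁) gives C_{B,max}/C_{A0} = (k₁/k₂)^[k₂/(k₂−k₁)].
= (0.343/2.06)^(2.06/(2.06−0.343)) = (0.1665)^(1.200) = 0.1164.
C_{B,max} = 0.1164×1.05 = 0.122 kmol/m³.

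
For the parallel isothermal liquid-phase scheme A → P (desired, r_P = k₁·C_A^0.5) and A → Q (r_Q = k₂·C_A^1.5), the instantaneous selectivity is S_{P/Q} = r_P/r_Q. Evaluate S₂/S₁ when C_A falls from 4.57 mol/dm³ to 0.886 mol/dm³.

5.16

S_{P/Q} = (k₁/k₂)·C_A⁻¹, so S₂/S₁ = (C_{A,2}/C_{A,1})⁻¹.
= 4.57/0.886 = 5.16.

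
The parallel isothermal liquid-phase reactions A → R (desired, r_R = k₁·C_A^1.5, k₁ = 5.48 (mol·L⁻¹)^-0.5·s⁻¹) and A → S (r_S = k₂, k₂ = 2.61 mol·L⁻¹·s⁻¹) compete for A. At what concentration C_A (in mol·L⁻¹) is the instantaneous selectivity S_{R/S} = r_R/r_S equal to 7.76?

2.39 mol·L⁻¹

S_{R/S} = (k₁/k₂)·C_A^1.5 ⇒ C_A = (S·k₂/k₁)^(1/1.5).
= (7.76×2.61/5.48)^(0.6667) = (3.696)^(0.6667) = 2.39 mol·L⁻¹.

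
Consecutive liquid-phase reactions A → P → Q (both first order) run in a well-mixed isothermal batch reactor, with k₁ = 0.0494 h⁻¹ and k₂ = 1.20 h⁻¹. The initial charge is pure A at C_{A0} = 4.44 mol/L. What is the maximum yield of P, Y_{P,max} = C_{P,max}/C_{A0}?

0.0359

Evaluating C_P at t_opt = ln(k₂/k₁)/(k₂−k₁) gives C_{P,max}/C_{A0} = (k₁/k₂)^[k₂/(k₂−k₁)].
= (0.0494/1.20)^(1.20/(1.20−0.0494)) = (0.04117)^(1.043) = 0.03590.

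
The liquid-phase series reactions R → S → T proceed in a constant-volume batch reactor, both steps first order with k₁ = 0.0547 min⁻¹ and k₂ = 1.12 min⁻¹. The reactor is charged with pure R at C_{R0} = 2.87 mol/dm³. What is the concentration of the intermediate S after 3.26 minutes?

Solving the coupled first-order balances gives C_S(t) = [k₁/(k₂−k₁)]·C_{R0}·(e^(−k₁t) − e^(−k₂t)).
e^(−k₁t) = e^(−0.0547×3.26) = e^(−0.1783) = 0.8367; e^(−k₂t) = e^(−3.651) = 0.02596.
C_S = 0.0547×2.87/(1.12−0.0547) × (0.8367−0.02596) = 0.1474×0.8107 = 0.1195 mol/dm³.

0.119 mol/dm³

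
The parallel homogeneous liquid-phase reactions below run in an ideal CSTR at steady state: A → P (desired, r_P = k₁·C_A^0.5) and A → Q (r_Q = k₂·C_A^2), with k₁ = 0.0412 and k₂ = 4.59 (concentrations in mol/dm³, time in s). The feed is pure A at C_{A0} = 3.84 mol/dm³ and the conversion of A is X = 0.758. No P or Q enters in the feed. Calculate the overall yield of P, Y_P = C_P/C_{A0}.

Exit C_A = C_{A0}(1−X) = 3.84×0.242 = 0.9293 mol/dm³.
A CSTR operates uniformly at the exit composition, giving r_P = 0.03972 and r_Q = 3.964 (each k·C_A^n at C_A = 0.9293).
Fraction of consumed A going to P: r_P/(r_P+r_Q) = 0.009921.
C_P = 0.009921·C_{A0}·X = 0.009921×3.84×0.758 = 0.0289 mol/dm³; Y_P = C_P/C_{A0} = 0.00752.

0.00752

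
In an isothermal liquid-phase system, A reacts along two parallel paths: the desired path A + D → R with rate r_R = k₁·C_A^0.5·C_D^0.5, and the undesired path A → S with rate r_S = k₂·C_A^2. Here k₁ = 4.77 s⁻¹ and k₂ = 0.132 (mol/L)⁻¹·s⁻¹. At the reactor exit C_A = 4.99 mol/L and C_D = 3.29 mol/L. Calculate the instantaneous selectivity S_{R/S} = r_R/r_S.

5.88

S_{R/S} = r_R/r_S = (k₁·C_A^0.5·C_D^0.5)/(k₂·C_A^2) = (k₁/k₂)·C_A^-1.5·C_D^0.5.
= (4.77×4.990^0.5×3.290^0.5) / (0.132×4.990^2) = 19.33/3.287 = 5.88.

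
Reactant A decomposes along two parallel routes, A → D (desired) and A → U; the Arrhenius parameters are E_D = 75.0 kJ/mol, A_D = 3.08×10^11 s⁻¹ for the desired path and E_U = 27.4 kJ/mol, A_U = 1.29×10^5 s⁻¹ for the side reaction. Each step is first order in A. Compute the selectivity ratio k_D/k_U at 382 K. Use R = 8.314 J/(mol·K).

0.739

Since both paths have the same order in A, the concentration cancels and S_{D/U} = k_D/k_U = (A_D/A_U)·exp[(E_U−E_D)/(RT)].
(E_U−E_D)/(RT) = (27.4−75.0)×10³/(8.314×382) = -47600/3176 = -14.99.
k_D/k_U = (3.08×10^11/1.29×10^5)·exp(-14.99) = 2.388×10^6 × 3.097×10^-7 = 0.739.
Since E_D > E_U, raising the temperature improves selectivity toward D.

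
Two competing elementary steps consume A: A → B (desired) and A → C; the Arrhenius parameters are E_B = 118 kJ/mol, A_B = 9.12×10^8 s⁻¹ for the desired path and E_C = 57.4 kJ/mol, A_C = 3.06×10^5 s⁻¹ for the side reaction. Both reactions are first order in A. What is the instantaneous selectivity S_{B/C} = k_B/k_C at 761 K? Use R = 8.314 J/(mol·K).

With equal orders, S_{B/C} = k_B/k_C = (A_B/A_C)·exp[(E_C−E_B)/(RT)].
(E_C−E_B)/(RT) = (57.4−118)×10³/(8.314×761) = -60600/6327 = -9.578.
k_B/k_C = (9.12×10^8/3.06×10^5)·exp(-9.578) = 2980 × 6.923×10^-5 = 0.206.
Since E_B > E_C, raising the temperature improves selectivity toward B.

0.206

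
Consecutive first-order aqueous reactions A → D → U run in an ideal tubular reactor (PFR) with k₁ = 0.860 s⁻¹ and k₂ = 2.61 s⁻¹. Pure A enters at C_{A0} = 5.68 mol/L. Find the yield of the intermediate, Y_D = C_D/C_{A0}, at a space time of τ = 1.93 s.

0.0903

The intermediate concentration in a first-order A→B→C sequence is C_D = k₁C_{A0}(e^(−k₁τ) − e^(−k₂τ))/(k₂−k₁).
e^(−k₁τ) = e^(−0.860×1.93) = e^(−1.660) = 0.1902; e^(−k₂τ) = e^(−5.037) = 0.006491.
C_D = 0.860×5.68/(2.61−0.860) × (0.1902−0.006491) = 2.791×0.1837 = 0.5127 mol/L.
Y_D = C_D/C_{A0} = 0.5127/5.68 = 0.0903.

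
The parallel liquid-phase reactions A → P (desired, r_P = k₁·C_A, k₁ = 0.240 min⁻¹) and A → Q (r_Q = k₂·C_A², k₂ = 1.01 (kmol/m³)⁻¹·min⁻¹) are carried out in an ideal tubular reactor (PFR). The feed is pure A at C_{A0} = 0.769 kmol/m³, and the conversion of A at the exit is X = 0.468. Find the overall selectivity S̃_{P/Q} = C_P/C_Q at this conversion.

C_A = C_{A0}(1−X) = 0.4091 kmol/m³.
Along a PFR/batch, dC_P/dC_A = −r_P/(r_P+r_Q) = −k₁/(k₁+k₂·C_A).
Integrating from C_{A0} to C_A: C_P = (0.240/1.01)·ln[(0.240+1.01·0.769)/(0.240+1.01·0.409)] = 0.2376·ln(1.017/0.6532) = 0.1051 kmol/m³.
C_Q = (C_{A0}−C_A)−C_P = 0.2548 kmol/m³; S̃_{P/Q} = 0.1051/0.2548 = 0.413.

0.413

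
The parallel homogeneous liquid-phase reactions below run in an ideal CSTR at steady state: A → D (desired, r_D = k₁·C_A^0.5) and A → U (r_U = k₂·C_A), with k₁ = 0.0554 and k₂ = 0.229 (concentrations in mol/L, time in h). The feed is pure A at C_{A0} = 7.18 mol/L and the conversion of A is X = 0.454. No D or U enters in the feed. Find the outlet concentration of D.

Exit C_A = C_{A0}(1−X) = 7.18×0.546 = 3.920 mol/L.
Rates in a CSTR are evaluated at the outlet concentration: r_D = 0.0554×3.920^0.5 = 0.1097, r_U = 0.229×3.920 = 0.8977.
Fraction of consumed A going to D: r_D/(r_D+r_U) = 0.1089.
C_D = 0.1089·C_{A0}·X = 0.1089×7.18×0.454 = 0.355 mol/L.

0.355 mol/L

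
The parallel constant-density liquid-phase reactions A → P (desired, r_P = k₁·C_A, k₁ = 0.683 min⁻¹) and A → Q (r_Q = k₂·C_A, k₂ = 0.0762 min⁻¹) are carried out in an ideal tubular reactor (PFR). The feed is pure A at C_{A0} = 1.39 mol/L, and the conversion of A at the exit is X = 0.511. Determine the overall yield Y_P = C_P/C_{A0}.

C_A = C_{A0}(1−X) = 0.6797 mol/L.
Both paths are first order in A, so the instantaneous fraction to P is constant: dC_P/d(−C_A) = k₁/(k₁+k₂) = 0.8996.
C_P = 0.8996·(C_{A0}−C_A) = 0.8996×0.7103 = 0.639 mol/L.
Y_P = C_P/C_{A0} = 0.6390/1.39 = 0.460.

0.460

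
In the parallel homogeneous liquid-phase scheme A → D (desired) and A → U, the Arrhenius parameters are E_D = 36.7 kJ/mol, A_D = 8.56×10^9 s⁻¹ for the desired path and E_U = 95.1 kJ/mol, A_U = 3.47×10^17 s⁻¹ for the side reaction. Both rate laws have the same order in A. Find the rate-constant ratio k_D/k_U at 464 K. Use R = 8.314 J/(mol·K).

0.0926

With equal orders, S_{D/U} = k_D/k_U = (A_D/A_U)·exp[(E_U−E_D)/(RT)].
(E_U−E_D)/(RT) = (95.1−36.7)×10³/(8.314×464) = 58400/3858 = 15.14.
k_D/k_U = (8.56×10^9/3.47×10^17)·exp(15.14) = 2.467×10^-8 × 3.755×10^6 = 0.0926.
Since E_D < E_U, lowering the temperature improves selectivity toward D.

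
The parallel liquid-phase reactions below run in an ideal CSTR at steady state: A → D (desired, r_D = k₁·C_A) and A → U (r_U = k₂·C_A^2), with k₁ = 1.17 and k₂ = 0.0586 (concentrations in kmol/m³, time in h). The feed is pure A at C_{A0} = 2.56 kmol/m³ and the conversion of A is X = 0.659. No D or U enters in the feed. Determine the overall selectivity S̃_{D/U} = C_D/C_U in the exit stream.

22.9

Exit C_A = C_{A0}(1−X) = 2.56×0.341 = 0.8730 kmol/m³.
In a CSTR the entire volume is at exit conditions, so r_D = 1.17×0.8730 = 1.021 and r_U = 0.0586×0.8730^2 = 0.04466.
Overall selectivity = C_D/C_U = r_Dτ/(r_Uτ) = r_D/r_U = 22.9.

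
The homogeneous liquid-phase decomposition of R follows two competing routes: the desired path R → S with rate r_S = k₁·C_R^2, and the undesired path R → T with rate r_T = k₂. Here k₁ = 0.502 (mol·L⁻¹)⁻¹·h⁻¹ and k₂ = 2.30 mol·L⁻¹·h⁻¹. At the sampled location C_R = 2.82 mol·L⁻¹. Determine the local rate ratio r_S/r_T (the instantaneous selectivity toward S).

S_{S/T} = r_S/r_T = (k₁·C_R^2)/(k₂) = (k₁/k₂)·C_R^2.
= (0.502×2.820^2) / (2.30) = 3.992/2.300 = 1.74.

1.74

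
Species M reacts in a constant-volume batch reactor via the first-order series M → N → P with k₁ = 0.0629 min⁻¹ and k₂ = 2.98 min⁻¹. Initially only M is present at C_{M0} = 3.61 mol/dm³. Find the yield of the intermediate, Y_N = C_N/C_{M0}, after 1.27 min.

0.0194

Solving the coupled first-order balances gives C_N(t) = [k₁/(k₂−k₁)]·C_{M0}·(e^(−k₁t) − e^(−k₂t)).
e^(−k₁t) = e^(−0.0629×1.27) = e^(−0.07988) = 0.9232; e^(−k₂t) = e^(−3.785) = 0.02272.
C_N = 0.0629×3.61/(2.98−0.0629) × (0.9232−0.02272) = 0.07784×0.9005 = 0.07010 mol/dm³.
Y_N = C_N/C_{M0} = 0.07010/3.61 = 0.0194.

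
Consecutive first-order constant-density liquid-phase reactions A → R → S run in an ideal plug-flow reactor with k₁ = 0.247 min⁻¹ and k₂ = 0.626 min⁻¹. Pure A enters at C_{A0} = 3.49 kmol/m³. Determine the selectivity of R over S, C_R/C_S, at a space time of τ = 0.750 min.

3.81

For first-order series with pure A initially, C_R(τ) = k₁C_{A0}/(k₂−k₁)·(e^(−k₁τ) − e^(−k₂τ)).
e^(−k₁τ) = e^(−0.247×0.750) = e^(−0.1852) = 0.8309; e^(−k₂τ) = e^(−0.4695) = 0.6253.
C_R = 0.247×3.49/(0.626−0.247) × (0.8309−0.6253) = 2.274×0.2056 = 0.4676 kmol/m³.
C_A = C_{A0}e^(−k₁τ) = 2.900 kmol/m³, so C_S = C_{A0}−C_A−C_R = 0.1226 kmol/m³; C_R/C_S = 3.81.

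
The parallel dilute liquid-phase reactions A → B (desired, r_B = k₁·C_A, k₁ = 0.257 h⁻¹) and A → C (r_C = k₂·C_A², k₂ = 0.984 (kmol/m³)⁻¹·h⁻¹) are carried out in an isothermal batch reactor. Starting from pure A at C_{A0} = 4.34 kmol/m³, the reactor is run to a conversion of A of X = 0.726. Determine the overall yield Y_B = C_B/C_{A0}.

C_A = C_{A0}(1−X) = 1.189 kmol/m³.
Along a PFR/batch, dC_B/dC_A = −r_B/(r_B+r_C) = −k₁/(k₁+k₂·C_A).
Integrating from C_{A0} to C_A: C_B = (0.257/0.984)·ln[(0.257+0.984·4.34)/(0.257+0.984·1.19)] = 0.2612·ln(4.528/1.427) = 0.3015 kmol/m³.
Y_B = C_B/C_{A0} = 0.3015/4.34 = 0.0695.

0.0695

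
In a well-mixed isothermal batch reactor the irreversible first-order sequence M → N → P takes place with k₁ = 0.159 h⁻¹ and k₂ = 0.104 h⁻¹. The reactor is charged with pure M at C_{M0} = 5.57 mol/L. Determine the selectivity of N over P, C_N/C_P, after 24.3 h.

For first-order series with pure M initially, C_N(t) = k₁C_{M0}/(k₂−k₁)·(e^(−k₁t) − e^(−k₂t)).
e^(−k₁t) = e^(−0.159×24.3) = e^(−3.864) = 0.02099; e^(−k₂t) = e^(−2.527) = 0.07988.
C_N = 0.159×5.57/(0.104−0.159) × (0.02099−0.07988) = (-16.10)×(-0.05889) = 0.9483 mol/L.
C_M = C_{M0}e^(−k₁t) = 0.1169 mol/L, so C_P = C_{M0}−C_M−C_N = 4.505 mol/L; C_N/C_P = 0.211.

0.211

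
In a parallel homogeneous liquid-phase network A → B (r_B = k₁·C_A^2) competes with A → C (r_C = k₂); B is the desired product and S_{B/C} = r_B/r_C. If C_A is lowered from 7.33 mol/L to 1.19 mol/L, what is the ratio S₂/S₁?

S_{B/C} = (k₁/k₂)·C_A^2, so S₂/S₁ = (C_{A,2}/C_{A,1})^2.
= (1.19/7.33)^2 = (0.1623)^2 = 0.0264.

0.0264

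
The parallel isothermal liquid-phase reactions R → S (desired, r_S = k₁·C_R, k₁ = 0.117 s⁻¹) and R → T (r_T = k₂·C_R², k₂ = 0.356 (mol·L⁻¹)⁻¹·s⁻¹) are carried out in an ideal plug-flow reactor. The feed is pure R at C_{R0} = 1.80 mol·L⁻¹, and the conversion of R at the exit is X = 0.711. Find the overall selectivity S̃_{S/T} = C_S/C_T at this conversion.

C_R = C_{R0}(1−X) = 0.5202 mol·L⁻¹.
Along a PFR/batch, dC_S/dC_R = −r_S/(r_S+r_T) = −k₁/(k₁+k₂·C_R).
Integrating from C_{R0} to C_R: C_S = (0.117/0.356)·ln[(0.117+0.356·1.80)/(0.117+0.356·0.520)] = 0.3287·ln(0.7578/0.3022) = 0.3021 mol·L⁻¹.
C_T = (C_{R0}−C_R)−C_S = 0.9777 mol·L⁻¹; S̃_{S/T} = 0.3021/0.9777 = 0.309.

0.309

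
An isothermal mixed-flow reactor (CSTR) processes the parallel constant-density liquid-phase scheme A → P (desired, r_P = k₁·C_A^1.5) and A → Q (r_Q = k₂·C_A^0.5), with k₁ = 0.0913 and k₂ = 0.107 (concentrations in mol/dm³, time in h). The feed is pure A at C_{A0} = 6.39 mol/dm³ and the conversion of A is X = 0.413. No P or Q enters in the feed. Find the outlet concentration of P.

Exit C_A = C_{A0}(1−X) = 6.39×0.587 = 3.751 mol/dm³.
In a CSTR the entire volume is at exit conditions, so r_P = 0.0913×3.751^1.5 = 0.6633 and r_Q = 0.107×3.751^0.5 = 0.2072.
Fraction of consumed A going to P: r_P/(r_P+r_Q) = 0.7619.
C_P = 0.7619·C_{A0}·X = 0.7619×6.39×0.413 = 2.01 mol/dm³.

2.01 mol/dm³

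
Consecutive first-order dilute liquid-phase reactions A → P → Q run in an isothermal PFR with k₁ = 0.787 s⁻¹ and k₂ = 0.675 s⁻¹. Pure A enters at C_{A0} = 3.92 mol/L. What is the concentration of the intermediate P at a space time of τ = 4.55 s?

0.510 mol/L

For first-order series with pure A initially, C_P(τ) = k₁C_{A0}/(k₂−k₁)·(e^(−k₁τ) − e^(−k₂τ)).
e^(−k₁τ) = e^(−0.787×4.55) = e^(−3.581) = 0.02785; e^(−k₂τ) = e^(−3.071) = 0.04636.
C_P = 0.787×3.92/(0.675−0.787) × (0.02785−0.04636) = (-27.55)×(-0.01851) = 0.5099 mol/L.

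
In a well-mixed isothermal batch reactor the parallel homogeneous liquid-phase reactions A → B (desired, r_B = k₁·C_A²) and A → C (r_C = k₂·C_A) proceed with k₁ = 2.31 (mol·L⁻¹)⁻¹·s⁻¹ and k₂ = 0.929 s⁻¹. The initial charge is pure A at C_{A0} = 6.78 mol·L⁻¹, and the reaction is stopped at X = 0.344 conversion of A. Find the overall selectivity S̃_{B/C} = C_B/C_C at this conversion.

13.8

C_A = C_{A0}(1−X) = 4.448 mol·L⁻¹.
Along a PFR/batch, dC_C/dC_A = −r_C/(r_B+r_C) = −k₂/(k₂+k₁·C_A).
Integrating from C_{A0} to C_A: C_C = (0.929/2.31)·ln[(0.929+2.31·6.78)/(0.929+2.31·4.45)] = 0.4022·ln(16.59/11.20) = 0.1579 mol·L⁻¹.
Then C_B = (C_{A0}−C_A) − C_C = 2.332 − 0.1579 = 2.174 mol·L⁻¹.
S̃_{B/C} = C_B/C_C = 2.174/0.1579 = 13.8.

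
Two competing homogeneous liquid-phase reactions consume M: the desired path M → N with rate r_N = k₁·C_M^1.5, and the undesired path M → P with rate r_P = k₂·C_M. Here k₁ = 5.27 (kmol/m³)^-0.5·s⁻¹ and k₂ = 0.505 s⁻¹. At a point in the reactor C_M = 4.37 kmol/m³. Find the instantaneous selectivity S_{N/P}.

S_{N/P} = r_N/r_P = (k₁·C_M^1.5)/(k₂·C_M) = (k₁/k₂)·C_M^0.5.
= (5.27×4.370^1.5) / (0.505×4.370) = 48.14/2.207 = 21.8.

21.8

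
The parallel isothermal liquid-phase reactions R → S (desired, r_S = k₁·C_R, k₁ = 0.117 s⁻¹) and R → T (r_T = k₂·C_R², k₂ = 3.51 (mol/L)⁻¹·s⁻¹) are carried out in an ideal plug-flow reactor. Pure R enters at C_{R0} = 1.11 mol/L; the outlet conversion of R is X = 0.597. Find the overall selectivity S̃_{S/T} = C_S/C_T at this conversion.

0.0456

C_R = C_{R0}(1−X) = 0.4473 mol/L.
Along a PFR/batch, dC_S/dC_R = −r_S/(r_S+r_T) = −k₁/(k₁+k₂·C_R).
Integrating from C_{R0} to C_R: C_S = (0.117/3.51)·ln[(0.117+3.51·1.11)/(0.117+3.51·0.447)] = 0.03333·ln(4.013/1.687) = 0.02888 mol/L.
C_T = (C_{R0}−C_R)−C_S = 0.6338 mol/L; S̃_{S/T} = 0.02888/0.6338 = 0.0456.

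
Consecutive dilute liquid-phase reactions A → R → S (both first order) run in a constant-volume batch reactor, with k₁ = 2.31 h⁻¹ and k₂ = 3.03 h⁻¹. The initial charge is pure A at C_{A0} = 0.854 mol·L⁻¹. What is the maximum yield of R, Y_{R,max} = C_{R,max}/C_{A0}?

For a first-order series the maximum intermediate yield is C_{R,max}/C_{A0} = (k₁/k₂)^[k₂/(k₂−k₁)].
= (2.31/3.03)^(3.03/(3.03−2.31)) = (0.7624)^(4.208) = 0.3192.

0.319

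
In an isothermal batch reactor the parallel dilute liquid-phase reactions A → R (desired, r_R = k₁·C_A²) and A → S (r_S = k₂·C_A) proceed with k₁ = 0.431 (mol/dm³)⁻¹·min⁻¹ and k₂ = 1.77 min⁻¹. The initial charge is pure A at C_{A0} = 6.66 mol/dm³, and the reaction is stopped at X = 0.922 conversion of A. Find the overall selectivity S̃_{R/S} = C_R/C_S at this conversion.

0.770

C_A = C_{A0}(1−X) = 0.5195 mol/dm³.
Along a PFR/batch, dC_S/dC_A = −r_S/(r_R+r_S) = −k₂/(k₂+k₁·C_A).
Integrating from C_{A0} to C_A: C_S = (1.77/0.431)·ln[(1.77+0.431·6.66)/(1.77+0.431·0.519)] = 4.107·ln(4.640/1.994) = 3.469 mol/dm³.
Then C_R = (C_{A0}−C_A) − C_S = 6.141 − 3.469 = 2.671 mol/dm³.
S̃_{R/S} = C_R/C_S = 2.671/3.469 = 0.770.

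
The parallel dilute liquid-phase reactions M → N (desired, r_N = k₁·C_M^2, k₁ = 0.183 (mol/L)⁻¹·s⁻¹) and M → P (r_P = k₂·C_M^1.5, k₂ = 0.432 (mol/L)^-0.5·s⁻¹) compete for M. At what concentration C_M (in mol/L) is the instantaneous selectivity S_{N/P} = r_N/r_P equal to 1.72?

16.5 mol/L

S_{N/P} = (k₁/k₂)·C_M^0.5 ⇒ C_M = (S·k₂/k₁)^(2).
= (1.72×0.432/0.183)^(2) = (4.060)^(2) = 16.5 mol/L.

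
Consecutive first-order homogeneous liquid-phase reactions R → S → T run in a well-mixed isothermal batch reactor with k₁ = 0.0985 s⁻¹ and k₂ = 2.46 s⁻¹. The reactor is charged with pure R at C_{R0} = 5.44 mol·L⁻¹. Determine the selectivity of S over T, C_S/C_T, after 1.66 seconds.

0.299

For first-order series with pure R initially, C_S(t) = k₁C_{R0}/(k₂−k₁)·(e^(−k₁t) − e^(−k₂t)).
e^(−k₁t) = e^(−0.0985×1.66) = e^(−0.1635) = 0.8492; e^(−k₂t) = e^(−4.084) = 0.01685.
C_S = 0.0985×5.44/(2.46−0.0985) × (0.8492−0.01685) = 0.2269×0.8323 = 0.1889 mol·L⁻¹.
C_R = C_{R0}e^(−k₁t) = 4.619 mol·L⁻¹, so C_T = C_{R0}−C_R−C_S = 0.6317 mol·L⁻¹; C_S/C_T = 0.299.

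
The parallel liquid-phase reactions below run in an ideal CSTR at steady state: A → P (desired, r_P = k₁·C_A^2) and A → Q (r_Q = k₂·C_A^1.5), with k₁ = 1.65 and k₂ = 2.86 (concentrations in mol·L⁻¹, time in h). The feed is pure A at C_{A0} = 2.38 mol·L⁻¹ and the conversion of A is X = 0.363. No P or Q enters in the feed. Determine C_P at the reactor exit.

0.359 mol·L⁻¹

Exit C_A = C_{A0}(1−X) = 2.38×0.637 = 1.516 mol·L⁻¹.
A CSTR operates uniformly at the exit composition, giving r_P = 3.792 and r_Q = 5.339 (each k·C_A^n at C_A = 1.516).
Fraction of consumed A going to P: r_P/(r_P+r_Q) = 0.4153.
C_P = 0.4153·C_{A0}·X = 0.4153×2.38×0.363 = 0.359 mol·L⁻¹.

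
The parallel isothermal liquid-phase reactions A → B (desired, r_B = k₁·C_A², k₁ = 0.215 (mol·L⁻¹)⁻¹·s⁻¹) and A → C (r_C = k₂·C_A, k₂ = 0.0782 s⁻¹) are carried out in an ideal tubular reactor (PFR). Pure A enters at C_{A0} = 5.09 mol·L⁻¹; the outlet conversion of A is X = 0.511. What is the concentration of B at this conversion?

C_A = C_{A0}(1−X) = 2.489 mol·L⁻¹.
Along a PFR/batch, dC_C/dC_A = −r_C/(r_B+r_C) = −k₂/(k₂+k₁·C_A).
Integrating from C_{A0} to C_A: C_C = (0.0782/0.215)·ln[(0.0782+0.215·5.09)/(0.0782+0.215·2.49)] = 0.3637·ln(1.173/0.6133) = 0.2357 mol·L⁻¹.
Then C_B = (C_{A0}−C_A) − C_C = 2.601 − 0.2357 = 2.365 mol·L⁻¹.

2.37 mol·L⁻¹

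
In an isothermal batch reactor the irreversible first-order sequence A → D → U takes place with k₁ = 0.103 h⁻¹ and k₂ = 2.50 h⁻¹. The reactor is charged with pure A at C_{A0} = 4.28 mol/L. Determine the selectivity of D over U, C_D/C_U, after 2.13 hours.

The intermediate concentration in a first-order A→B→C sequence is C_D = k₁C_{A0}(e^(−k₁t) − e^(−k₂t))/(k₂−k₁).
e^(−k₁t) = e^(−0.103×2.13) = e^(−0.2194) = 0.8030; e^(−k₂t) = e^(−5.325) = 0.004868.
C_D = 0.103×4.28/(2.50−0.103) × (0.8030−0.004868) = 0.1839×0.7981 = 0.1468 mol/L.
C_A = C_{A0}e^(−k₁t) = 3.437 mol/L, so C_U = C_{A0}−C_A−C_D = 0.6963 mol/L; C_D/C_U = 0.211.

0.211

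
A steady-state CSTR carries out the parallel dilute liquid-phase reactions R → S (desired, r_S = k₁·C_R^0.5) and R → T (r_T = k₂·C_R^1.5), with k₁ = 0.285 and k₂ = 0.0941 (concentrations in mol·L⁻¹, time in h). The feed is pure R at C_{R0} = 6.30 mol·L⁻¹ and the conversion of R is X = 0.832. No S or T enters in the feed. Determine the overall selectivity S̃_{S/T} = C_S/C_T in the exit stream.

2.86

Exit C_R = C_{R0}(1−X) = 6.30×0.168 = 1.058 mol·L⁻¹.
A CSTR operates uniformly at the exit composition, giving r_S = 0.2932 and r_T = 0.1025 (each k·C_R^n at C_R = 1.058).
Overall selectivity = C_S/C_T = r_Sτ/(r_Tτ) = r_S/r_T = 2.86.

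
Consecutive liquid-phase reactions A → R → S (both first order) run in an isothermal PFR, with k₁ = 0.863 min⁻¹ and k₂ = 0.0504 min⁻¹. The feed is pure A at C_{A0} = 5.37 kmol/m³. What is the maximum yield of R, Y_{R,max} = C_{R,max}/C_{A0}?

For a first-order series the maximum intermediate yield is C_{R,max}/C_{A0} = (k₁/k₂)^[k₂/(k₂−k₁)].
= (0.863/0.0504)^(0.0504/(0.0504−0.863)) = (17.12)^(-0.06202) = 0.8385.

0.838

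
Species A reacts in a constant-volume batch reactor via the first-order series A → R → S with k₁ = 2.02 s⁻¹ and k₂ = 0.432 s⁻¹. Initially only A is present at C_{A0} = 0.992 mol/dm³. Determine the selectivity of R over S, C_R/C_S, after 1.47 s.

1.79

Solving the coupled first-order balances gives C_R(t) = [k₁/(k₂−k₁)]·C_{A0}·(e^(−k₁t) − e^(−k₂t)).
e^(−k₁t) = e^(−2.02×1.47) = e^(−2.969) = 0.05133; e^(−k₂t) = e^(−0.6350) = 0.5299.
C_R = 2.02×0.992/(0.432−2.02) × (0.05133−0.5299) = (-1.262)×(-0.4786) = 0.6039 mol/dm³.
C_A = C_{A0}e^(−k₁t) = 0.05092 mol/dm³, so C_S = C_{A0}−C_A−C_R = 0.3372 mol/dm³; C_R/C_S = 1.79.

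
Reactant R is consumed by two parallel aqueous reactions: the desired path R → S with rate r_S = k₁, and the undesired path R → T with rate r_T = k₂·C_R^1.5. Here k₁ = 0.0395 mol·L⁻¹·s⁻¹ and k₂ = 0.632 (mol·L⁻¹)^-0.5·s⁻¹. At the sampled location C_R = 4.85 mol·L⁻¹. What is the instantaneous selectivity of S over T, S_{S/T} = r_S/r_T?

S_{S/T} = r_S/r_T = (k₁)/(k₂·C_R^1.5) = (k₁/k₂)·C_R^-1.5.
= (0.0395) / (0.632×4.850^1.5) = 0.03950/6.750 = 0.00585.
The undesired path is higher order in R, so low C_R (CSTR or dilute feed) favours S.

0.00585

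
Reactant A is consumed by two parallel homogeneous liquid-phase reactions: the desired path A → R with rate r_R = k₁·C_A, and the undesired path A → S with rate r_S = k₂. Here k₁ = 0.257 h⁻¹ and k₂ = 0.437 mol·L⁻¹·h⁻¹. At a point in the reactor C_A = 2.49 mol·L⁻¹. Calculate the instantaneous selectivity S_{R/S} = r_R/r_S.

S_{R/S} = r_R/r_S = (k₁·C_A)/(k₂) = (k₁/k₂)·C_A.
= (0.257×2.490) / (0.437) = 0.6399/0.4370 = 1.46.
Since the desired path is higher order in A, keeping C_A high (PFR or concentrated feed) favours R.

1.46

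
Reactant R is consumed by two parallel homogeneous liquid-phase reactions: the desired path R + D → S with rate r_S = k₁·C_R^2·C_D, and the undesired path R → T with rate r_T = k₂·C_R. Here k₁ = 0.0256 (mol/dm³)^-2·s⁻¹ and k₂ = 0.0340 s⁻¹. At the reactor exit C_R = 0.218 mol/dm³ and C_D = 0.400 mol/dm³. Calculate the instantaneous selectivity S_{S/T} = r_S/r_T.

S_{S/T} = r_S/r_T = (k₁·C_R^2·C_D)/(k₂·C_R) = (k₁/k₂)·C_R·C_D.
= (0.0256×0.2180^2×0.4000) / (0.0340×0.2180) = 4.866×10^-4/0.007412 = 0.0657.

0.0657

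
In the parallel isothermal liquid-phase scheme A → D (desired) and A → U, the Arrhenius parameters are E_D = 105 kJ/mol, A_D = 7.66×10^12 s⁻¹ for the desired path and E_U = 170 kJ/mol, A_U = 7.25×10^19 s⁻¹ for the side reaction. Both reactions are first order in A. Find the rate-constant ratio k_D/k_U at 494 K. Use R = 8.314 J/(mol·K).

0.789

Since both paths have the same order in A, the concentration cancels and S_{D/U} = k_D/k_U = (A_D/A_U)·exp[(E_U−E_D)/(RT)].
(E_U−E_D)/(RT) = (170−105)×10³/(8.314×494) = 65000/4107 = 15.83.
k_D/k_U = (7.66×10^12/7.25×10^19)·exp(15.83) = 1.057×10^-7 × 7.468×10^6 = 0.789.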